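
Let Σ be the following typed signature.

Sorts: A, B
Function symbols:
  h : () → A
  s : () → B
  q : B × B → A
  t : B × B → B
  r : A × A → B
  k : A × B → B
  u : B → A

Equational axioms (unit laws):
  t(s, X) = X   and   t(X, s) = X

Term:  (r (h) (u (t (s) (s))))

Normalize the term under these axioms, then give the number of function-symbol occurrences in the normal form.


1. (r (h) (u (t (s) (s))))  →  (r (h) (u (s)))
normal form: (r (h) (u (s)))

size = 4


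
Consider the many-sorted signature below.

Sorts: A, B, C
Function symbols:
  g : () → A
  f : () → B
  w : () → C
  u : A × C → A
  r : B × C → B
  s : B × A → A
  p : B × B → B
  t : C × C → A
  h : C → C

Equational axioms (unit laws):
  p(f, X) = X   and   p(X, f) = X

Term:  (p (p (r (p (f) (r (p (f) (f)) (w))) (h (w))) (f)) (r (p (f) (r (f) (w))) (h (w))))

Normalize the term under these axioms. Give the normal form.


normal form = (p (r (r (f) (w)) (h (w))) (r (r (f) (w)) (h (w))))

1. (p (p (r (p (f) (r (p (f) (f)) (w))) (h (w))) (f)) (r (p (f) (r (f) (w))) (h (w))))  →  (p (r (p (f) (r (p (f) (f)) (w))) (h (w))) (r (p (f) (r (f) (w))) (h (w))))
2. (p (r (p (f) (r (p (f) (f)) (w))) (h (w))) (r (p (f) (r (f) (w))) (h (w))))  →  (p (r (r (p (f) (f)) (w)) (h (w))) (r (p (f) (r (f) (w))) (h (w))))
3. (p (r (r (p (f) (f)) (w)) (h (w))) (r (p (f) (r (f) (w))) (h (w))))  →  (p (r (r (f) (w)) (h (w))) (r (p (f) (r (f) (w))) (h (w))))
4. (p (r (r (f) (w)) (h (w))) (r (p (f) (r (f) (w))) (h (w))))  →  (p (r (r (f) (w)) (h (w))) (r (r (f) (w)) (h (w))))


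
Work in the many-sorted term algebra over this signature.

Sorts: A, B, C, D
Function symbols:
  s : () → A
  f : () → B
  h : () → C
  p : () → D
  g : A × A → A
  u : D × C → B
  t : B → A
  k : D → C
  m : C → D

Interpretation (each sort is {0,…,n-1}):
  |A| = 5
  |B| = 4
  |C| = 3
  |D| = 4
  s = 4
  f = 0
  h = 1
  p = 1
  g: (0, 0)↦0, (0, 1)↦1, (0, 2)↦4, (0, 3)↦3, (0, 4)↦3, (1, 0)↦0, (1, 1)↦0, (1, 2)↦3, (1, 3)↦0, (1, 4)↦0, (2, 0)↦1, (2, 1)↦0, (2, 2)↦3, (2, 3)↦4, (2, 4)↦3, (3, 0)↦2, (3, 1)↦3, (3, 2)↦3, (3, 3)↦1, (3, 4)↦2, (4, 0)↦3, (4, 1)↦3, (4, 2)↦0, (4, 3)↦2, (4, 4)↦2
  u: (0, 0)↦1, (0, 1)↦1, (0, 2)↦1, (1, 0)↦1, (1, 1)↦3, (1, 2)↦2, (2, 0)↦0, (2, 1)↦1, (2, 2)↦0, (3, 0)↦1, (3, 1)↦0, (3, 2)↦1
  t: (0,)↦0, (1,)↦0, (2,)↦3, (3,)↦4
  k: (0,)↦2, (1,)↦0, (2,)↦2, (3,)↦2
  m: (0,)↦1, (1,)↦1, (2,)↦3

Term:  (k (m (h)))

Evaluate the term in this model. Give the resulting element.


  h = 1
  (m (h)) = m(1,) = 1
  (k (m (h))) = k(1,) = 0

value = 0


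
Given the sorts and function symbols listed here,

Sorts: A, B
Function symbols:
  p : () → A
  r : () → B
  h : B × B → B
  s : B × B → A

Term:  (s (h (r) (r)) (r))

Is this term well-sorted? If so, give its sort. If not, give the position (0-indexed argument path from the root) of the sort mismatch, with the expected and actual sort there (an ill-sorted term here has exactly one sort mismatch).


    (r) : B
    (r) : B
  (h (r) (r)) : B
  (r) : B
(s (h (r) (r)) (r)) : A

well-sorted; sort = A


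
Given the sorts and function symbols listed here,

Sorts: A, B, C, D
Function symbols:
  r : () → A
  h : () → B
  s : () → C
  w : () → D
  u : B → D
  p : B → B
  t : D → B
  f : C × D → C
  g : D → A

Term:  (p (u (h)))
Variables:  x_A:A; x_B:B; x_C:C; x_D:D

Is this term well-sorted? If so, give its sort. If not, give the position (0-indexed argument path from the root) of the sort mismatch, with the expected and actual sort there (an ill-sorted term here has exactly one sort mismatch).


    (h) : B
  (u (h)) : D
(p (u (h))) : ✗ arg 0 at [0] has sort D, expected B

ill-sorted at position [0]: expected B, got D


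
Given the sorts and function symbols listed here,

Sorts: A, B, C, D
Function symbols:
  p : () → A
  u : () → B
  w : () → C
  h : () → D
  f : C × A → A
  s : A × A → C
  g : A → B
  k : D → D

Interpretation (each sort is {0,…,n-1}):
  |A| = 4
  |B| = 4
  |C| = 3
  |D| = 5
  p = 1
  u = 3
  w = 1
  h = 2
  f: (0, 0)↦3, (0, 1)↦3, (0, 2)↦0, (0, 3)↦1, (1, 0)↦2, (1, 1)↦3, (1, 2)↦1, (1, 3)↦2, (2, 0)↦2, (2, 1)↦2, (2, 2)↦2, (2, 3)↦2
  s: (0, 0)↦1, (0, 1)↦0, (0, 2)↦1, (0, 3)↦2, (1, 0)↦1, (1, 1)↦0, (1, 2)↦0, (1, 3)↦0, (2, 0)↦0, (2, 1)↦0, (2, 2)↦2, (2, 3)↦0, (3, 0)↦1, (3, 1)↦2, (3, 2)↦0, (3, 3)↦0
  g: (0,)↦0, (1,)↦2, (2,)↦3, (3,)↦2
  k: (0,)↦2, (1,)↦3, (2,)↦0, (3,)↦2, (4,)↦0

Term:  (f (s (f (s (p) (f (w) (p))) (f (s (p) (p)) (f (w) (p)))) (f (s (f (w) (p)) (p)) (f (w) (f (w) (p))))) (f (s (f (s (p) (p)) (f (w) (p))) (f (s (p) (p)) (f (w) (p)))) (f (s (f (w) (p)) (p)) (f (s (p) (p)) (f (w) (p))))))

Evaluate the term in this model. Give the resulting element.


value = 3

  p = 1
  w = 1
  p = 1
  (f (w) (p)) = f(1, 1) = 3
  (s (p) (f (w) (p))) = s(1, 3) = 0
  p = 1
  p = 1
  (s (p) (p)) = s(1, 1) = 0
  w = 1
  p = 1
  (f (w) (p)) = f(1, 1) = 3
  (f (s (p) (p)) (f (w) (p))) = f(0, 3) = 1
  (f (s (p) (f (w) (p))) (f (s (p) (p)) (f (w) (p)))) = f(0, 1) = 3
  w = 1
  p = 1
  (f (w) (p)) = f(1, 1) = 3
  p = 1
  (s (f (w) (p)) (p)) = s(3, 1) = 2
  w = 1
  w = 1
  p = 1
  (f (w) (p)) = f(1, 1) = 3
  (f (w) (f (w) (p))) = f(1, 3) = 2
  (f (s (f (w) (p)) (p)) (f (w) (f (w) (p)))) = f(2, 2) = 2
  (s (f (s (p) (f (w) (p))) (f (s (p) (p)) (f (w) (p)))) (f (s (f (w) (p)) (p)) (f (w) (f (w) (p))))) = s(3, 2) = 0
  p = 1
  p = 1
  (s (p) (p)) = s(1, 1) = 0
  w = 1
  p = 1
  (f (w) (p)) = f(1, 1) = 3
  (f (s (p) (p)) (f (w) (p))) = f(0, 3) = 1
  p = 1
  p = 1
  (s (p) (p)) = s(1, 1) = 0
  w = 1
  p = 1
  (f (w) (p)) = f(1, 1) = 3
  (f (s (p) (p)) (f (w) (p))) = f(0, 3) = 1
  (s (f (s (p) (p)) (f (w) (p))) (f (s (p) (p)) (f (w) (p)))) = s(1, 1) = 0
  w = 1
  p = 1
  (f (w) (p)) = f(1, 1) = 3
  p = 1
  (s (f (w) (p)) (p)) = s(3, 1) = 2
  p = 1
  p = 1
  (s (p) (p)) = s(1, 1) = 0
  w = 1
  p = 1
  (f (w) (p)) = f(1, 1) = 3
  (f (s (p) (p)) (f (w) (p))) = f(0, 3) = 1
  (f (s (f (w) (p)) (p)) (f (s (p) (p)) (f (w) (p)))) = f(2, 1) = 2
  (f (s (f (s (p) (p)) (f (w) (p))) (f (s (p) (p)) (f (w) (p)))) (f (s (f (w) (p)) (p)) (f (s (p) (p)) (f (w) (p))))) = f(0, 2) = 0
  (f (s (f (s (p) (f (w) (p))) (f (s (p) (p)) (f (w) (p)))) (f (s (f (w) (p)) (p)) (f (w) (f (w) (p))))) (f (s (f (s (p) (p)) (f (w) (p))) (f (s (p) (p)) (f (w) (p)))) (f (s (f (w) (p)) (p)) (f (s (p) (p)) (f (w) (p)))))) = f(0, 0) = 3


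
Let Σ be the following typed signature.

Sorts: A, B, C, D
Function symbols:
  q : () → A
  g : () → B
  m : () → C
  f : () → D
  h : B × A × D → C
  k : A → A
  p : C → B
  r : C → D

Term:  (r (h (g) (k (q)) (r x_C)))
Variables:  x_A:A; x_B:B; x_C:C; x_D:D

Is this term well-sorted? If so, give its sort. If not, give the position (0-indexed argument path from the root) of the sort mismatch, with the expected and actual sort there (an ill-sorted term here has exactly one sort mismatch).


    (g) : B
      (q) : A
    (k (q)) : A
      x_C : C
    (r x_C) : D
  (h (g) (k (q)) (r x_C)) : C
(r (h (g) (k (q)) (r x_C))) : D

well-sorted; sort = D


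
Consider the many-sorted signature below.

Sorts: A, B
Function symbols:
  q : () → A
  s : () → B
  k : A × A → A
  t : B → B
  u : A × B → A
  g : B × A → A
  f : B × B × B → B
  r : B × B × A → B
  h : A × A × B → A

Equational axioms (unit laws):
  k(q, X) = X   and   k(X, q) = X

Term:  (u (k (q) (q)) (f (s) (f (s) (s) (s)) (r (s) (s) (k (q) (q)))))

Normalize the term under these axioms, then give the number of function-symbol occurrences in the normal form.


1. (u (k (q) (q)) (f (s) (f (s) (s) (s)) (r (s) (s) (k (q) (q)))))  →  (u (q) (f (s) (f (s) (s) (s)) (r (s) (s) (k (q) (q)))))
2. (u (q) (f (s) (f (s) (s) (s)) (r (s) (s) (k (q) (q)))))  →  (u (q) (f (s) (f (s) (s) (s)) (r (s) (s) (q))))
normal form: (u (q) (f (s) (f (s) (s) (s)) (r (s) (s) (q))))

size = 12


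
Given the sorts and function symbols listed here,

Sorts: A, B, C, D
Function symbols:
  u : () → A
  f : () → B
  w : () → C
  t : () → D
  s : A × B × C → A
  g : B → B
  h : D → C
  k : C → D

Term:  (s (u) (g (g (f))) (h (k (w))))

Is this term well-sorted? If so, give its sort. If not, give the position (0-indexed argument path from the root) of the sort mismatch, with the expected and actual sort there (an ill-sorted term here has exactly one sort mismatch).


  (u) : A
      (f) : B
    (g (f)) : B
  (g (g (f))) : B
      (w) : C
    (k (w)) : D
  (h (k (w))) : C
(s (u) (g (g (f))) (h (k (w)))) : A

well-sorted; sort = A


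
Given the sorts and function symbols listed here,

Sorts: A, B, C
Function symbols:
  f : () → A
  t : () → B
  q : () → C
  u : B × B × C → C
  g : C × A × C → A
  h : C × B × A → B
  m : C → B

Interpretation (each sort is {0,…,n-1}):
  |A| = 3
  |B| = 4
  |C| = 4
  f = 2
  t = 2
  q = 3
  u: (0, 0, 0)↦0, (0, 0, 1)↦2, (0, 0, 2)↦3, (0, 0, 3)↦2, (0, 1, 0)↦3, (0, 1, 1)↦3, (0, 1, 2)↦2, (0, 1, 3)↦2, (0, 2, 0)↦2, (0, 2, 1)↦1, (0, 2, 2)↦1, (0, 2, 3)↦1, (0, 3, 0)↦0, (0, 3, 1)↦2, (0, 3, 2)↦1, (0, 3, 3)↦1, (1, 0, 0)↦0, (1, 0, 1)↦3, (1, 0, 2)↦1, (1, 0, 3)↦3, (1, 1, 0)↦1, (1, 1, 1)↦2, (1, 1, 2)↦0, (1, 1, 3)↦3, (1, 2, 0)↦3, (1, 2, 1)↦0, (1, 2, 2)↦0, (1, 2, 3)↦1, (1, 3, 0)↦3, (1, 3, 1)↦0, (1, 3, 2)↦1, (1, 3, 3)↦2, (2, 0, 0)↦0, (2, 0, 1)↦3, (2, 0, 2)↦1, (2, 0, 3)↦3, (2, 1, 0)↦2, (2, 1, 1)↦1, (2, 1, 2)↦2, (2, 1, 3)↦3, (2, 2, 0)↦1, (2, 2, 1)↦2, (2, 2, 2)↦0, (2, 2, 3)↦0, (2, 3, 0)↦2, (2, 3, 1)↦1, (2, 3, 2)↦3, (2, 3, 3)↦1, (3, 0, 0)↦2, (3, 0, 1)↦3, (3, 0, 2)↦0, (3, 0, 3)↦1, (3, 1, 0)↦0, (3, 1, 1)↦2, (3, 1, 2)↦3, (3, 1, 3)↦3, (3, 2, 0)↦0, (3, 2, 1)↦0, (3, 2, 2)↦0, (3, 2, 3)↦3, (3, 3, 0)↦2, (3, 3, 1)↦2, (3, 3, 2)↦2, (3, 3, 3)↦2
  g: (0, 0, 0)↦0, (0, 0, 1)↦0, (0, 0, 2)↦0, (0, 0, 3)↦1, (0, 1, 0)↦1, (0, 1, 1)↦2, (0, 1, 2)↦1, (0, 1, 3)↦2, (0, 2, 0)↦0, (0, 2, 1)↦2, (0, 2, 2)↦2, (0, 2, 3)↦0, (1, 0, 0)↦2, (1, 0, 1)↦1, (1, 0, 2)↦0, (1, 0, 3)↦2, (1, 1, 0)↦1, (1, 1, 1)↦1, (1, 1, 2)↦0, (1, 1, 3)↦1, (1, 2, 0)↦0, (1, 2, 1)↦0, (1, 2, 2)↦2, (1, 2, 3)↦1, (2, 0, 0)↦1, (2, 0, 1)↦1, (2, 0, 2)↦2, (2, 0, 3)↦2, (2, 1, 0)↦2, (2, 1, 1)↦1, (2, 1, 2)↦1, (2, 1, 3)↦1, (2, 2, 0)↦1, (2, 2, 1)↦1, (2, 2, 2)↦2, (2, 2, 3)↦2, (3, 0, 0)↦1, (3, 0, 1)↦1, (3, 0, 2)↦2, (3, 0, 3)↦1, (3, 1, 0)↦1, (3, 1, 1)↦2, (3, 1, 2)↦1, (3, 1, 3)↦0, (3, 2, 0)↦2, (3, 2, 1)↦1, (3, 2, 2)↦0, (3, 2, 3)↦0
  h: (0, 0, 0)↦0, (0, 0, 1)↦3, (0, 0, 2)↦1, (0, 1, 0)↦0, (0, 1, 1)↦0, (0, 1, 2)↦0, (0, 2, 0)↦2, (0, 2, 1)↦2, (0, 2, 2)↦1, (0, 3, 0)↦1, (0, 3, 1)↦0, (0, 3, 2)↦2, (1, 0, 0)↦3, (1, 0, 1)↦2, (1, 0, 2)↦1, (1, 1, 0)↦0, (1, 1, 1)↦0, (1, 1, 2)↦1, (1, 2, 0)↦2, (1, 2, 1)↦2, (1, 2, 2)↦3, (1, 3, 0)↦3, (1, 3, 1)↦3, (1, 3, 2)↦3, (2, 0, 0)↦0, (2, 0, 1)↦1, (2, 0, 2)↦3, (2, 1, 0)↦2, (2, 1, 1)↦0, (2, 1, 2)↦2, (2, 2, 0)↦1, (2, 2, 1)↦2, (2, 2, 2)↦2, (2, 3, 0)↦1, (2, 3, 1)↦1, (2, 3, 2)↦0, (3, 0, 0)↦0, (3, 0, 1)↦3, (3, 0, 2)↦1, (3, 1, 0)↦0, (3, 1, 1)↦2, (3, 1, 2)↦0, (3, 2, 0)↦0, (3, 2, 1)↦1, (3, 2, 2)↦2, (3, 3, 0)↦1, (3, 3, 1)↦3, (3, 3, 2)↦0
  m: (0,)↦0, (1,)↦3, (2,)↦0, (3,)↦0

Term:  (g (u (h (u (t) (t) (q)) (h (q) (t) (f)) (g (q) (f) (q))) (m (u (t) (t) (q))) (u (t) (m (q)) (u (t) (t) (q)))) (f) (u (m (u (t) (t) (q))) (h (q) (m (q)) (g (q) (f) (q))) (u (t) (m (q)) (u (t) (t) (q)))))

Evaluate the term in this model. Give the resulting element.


  t = 2
  t = 2
  q = 3
  (u (t) (t) (q)) = u(2, 2, 3) = 0
  q = 3
  t = 2
  f = 2
  (h (q) (t) (f)) = h(3, 2, 2) = 2
  q = 3
  f = 2
  q = 3
  (g (q) (f) (q)) = g(3, 2, 3) = 0
  (h (u (t) (t) (q)) (h (q) (t) (f)) (g (q) (f) (q))) = h(0, 2, 0) = 2
  t = 2
  t = 2
  q = 3
  (u (t) (t) (q)) = u(2, 2, 3) = 0
  (m (u (t) (t) (q))) = m(0,) = 0
  t = 2
  q = 3
  (m (q)) = m(3,) = 0
  t = 2
  t = 2
  q = 3
  (u (t) (t) (q)) = u(2, 2, 3) = 0
  (u (t) (m (q)) (u (t) (t) (q))) = u(2, 0, 0) = 0
  (u (h (u (t) (t) (q)) (h (q) (t) (f)) (g (q) (f) (q))) (m (u (t) (t) (q))) (u (t) (m (q)) (u (t) (t) (q)))) = u(2, 0, 0) = 0
  f = 2
  t = 2
  t = 2
  q = 3
  (u (t) (t) (q)) = u(2, 2, 3) = 0
  (m (u (t) (t) (q))) = m(0,) = 0
  q = 3
  q = 3
  (m (q)) = m(3,) = 0
  q = 3
  f = 2
  q = 3
  (g (q) (f) (q)) = g(3, 2, 3) = 0
  (h (q) (m (q)) (g (q) (f) (q))) = h(3, 0, 0) = 0
  t = 2
  q = 3
  (m (q)) = m(3,) = 0
  t = 2
  t = 2
  q = 3
  (u (t) (t) (q)) = u(2, 2, 3) = 0
  (u (t) (m (q)) (u (t) (t) (q))) = u(2, 0, 0) = 0
  (u (m (u (t) (t) (q))) (h (q) (m (q)) (g (q) (f) (q))) (u (t) (m (q)) (u (t) (t) (q)))) = u(0, 0, 0) = 0
  (g (u (h (u (t) (t) (q)) (h (q) (t) (f)) (g (q) (f) (q))) (m (u (t) (t) (q))) (u (t) (m (q)) (u (t) (t) (q)))) (f) (u (m (u (t) (t) (q))) (h (q) (m (q)) (g (q) (f) (q))) (u (t) (m (q)) (u (t) (t) (q))))) = g(0, 2, 0) = 0

value = 0


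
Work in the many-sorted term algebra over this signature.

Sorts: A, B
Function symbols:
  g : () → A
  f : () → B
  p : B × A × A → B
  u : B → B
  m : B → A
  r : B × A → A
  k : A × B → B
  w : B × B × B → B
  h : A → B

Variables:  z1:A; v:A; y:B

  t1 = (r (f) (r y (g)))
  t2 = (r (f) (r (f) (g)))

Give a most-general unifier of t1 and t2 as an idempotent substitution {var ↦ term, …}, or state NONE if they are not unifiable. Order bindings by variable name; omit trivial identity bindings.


{y ↦ (f)}


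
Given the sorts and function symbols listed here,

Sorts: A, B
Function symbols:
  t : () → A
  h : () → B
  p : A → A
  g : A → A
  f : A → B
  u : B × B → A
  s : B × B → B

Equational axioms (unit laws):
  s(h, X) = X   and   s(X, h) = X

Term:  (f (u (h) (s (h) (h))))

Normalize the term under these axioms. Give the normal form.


1. (f (u (h) (s (h) (h))))  →  (f (u (h) (h)))

normal form = (f (u (h) (h)))


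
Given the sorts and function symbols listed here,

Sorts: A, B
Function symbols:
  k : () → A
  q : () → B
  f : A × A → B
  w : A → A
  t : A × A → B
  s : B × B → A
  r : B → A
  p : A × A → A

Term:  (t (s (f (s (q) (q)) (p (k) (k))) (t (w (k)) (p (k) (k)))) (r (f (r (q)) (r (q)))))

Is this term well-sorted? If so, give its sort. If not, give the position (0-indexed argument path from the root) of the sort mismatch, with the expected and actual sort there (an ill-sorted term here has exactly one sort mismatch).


well-sorted; sort = B

        (q) : B
        (q) : B
      (s (q) (q)) : A
        (k) : A
        (k) : A
      (p (k) (k)) : A
    (f (s (q) (q)) (p (k) (k))) : B
        (k) : A
      (w (k)) : A
        (k) : A
        (k) : A
      (p (k) (k)) : A
    (t (w (k)) (p (k) (k))) : B
  (s (f (s (q) (q)) (p (k) (k))) (t (w (k)) (p (k) (k)))) : A
        (q) : B
      (r (q)) : A
        (q) : B
      (r (q)) : A
    (f (r (q)) (r (q))) : B
  (r (f (r (q)) (r (q)))) : A
(t (s (f (s (q) (q)) (p (k) (k))) (t (w (k)) (p (k) (k)))) (r (f (r (q)) (r (q))))) : B


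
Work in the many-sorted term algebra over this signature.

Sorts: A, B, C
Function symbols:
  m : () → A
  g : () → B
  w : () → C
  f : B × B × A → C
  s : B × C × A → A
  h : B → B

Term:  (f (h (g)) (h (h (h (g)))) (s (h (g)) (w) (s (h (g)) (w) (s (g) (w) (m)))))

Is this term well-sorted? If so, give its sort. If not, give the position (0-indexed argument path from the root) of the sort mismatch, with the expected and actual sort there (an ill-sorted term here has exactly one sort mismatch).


    (g) : B
  (h (g)) : B
        (g) : B
      (h (g)) : B
    (h (h (g))) : B
  (h (h (h (g)))) : B
      (g) : B
    (h (g)) : B
    (w) : C
        (g) : B
      (h (g)) : B
      (w) : C
        (g) : B
        (w) : C
        (m) : A
      (s (g) (w) (m)) : A
    (s (h (g)) (w) (s (g) (w) (m))) : A
  (s (h (g)) (w) (s (h (g)) (w) (s (g) (w) (m)))) : A
(f (h (g)) (h (h (h (g)))) (s (h (g)) (w) (s (h (g)) (w) (s (g) (w) (m))))) : C

well-sorted; sort = C


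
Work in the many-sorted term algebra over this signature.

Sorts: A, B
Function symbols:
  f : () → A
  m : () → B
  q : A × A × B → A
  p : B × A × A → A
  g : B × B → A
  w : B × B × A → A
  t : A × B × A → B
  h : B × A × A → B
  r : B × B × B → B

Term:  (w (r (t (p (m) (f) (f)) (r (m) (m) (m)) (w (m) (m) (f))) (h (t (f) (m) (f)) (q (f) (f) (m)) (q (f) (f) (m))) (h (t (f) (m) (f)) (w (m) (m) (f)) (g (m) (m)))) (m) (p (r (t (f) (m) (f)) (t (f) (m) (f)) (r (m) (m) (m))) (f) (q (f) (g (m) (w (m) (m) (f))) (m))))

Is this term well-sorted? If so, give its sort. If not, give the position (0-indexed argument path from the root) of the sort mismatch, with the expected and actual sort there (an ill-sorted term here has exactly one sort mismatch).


ill-sorted at position [2, 2, 1, 1]: expected B, got A

        (m) : B
        (f) : A
        (f) : A
      (p (m) (f) (f)) : A
        (m) : B
        (m) : B
        (m) : B
      (r (m) (m) (m)) : B
        (m) : B
        (m) : B
        (f) : A
      (w (m) (m) (f)) : A
    (t (p (m) (f) (f)) (r (m) (m) (m)) (w (m) (m) (f))) : B
        (f) : A
        (m) : B
        (f) : A
      (t (f) (m) (f)) : B
        (f) : A
        (f) : A
        (m) : B
      (q (f) (f) (m)) : A
        (f) : A
        (f) : A
        (m) : B
      (q (f) (f) (m)) : A
    (h (t (f) (m) (f)) (q (f) (f) (m)) (q (f) (f) (m))) : B
        (f) : A
        (m) : B
        (f) : A
      (t (f) (m) (f)) : B
        (m) : B
        (m) : B
        (f) : A
      (w (m) (m) (f)) : A
        (m) : B
        (m) : B
      (g (m) (m)) : A
    (h (t (f) (m) (f)) (w (m) (m) (f)) (g (m) (m))) : B
  (r (t (p (m) (f) (f)) (r (m) (m) (m)) (w (m) (m) (f))) (h (t (f) (m) (f)) (q (f) (f) (m)) (q (f) (f) (m))) (h (t (f) (m) (f)) (w (m) (m) (f)) (g (m) (m)))) : B
  (m) : B
        (f) : A
        (m) : B
        (f) : A
      (t (f) (m) (f)) : B
        (f) : A
        (m) : B
        (f) : A
      (t (f) (m) (f)) : B
        (m) : B
        (m) : B
        (m) : B
      (r (m) (m) (m)) : B
    (r (t (f) (m) (f)) (t (f) (m) (f)) (r (m) (m) (m))) : B
    (f) : A
      (f) : A
        (m) : B
          (m) : B
          (m) : B
          (f) : A
        (w (m) (m) (f)) : A
      (g (m) (w (m) (m) (f))) : ✗ arg 1 at [2, 2, 1, 1] has sort A, expected B
      (m) : B


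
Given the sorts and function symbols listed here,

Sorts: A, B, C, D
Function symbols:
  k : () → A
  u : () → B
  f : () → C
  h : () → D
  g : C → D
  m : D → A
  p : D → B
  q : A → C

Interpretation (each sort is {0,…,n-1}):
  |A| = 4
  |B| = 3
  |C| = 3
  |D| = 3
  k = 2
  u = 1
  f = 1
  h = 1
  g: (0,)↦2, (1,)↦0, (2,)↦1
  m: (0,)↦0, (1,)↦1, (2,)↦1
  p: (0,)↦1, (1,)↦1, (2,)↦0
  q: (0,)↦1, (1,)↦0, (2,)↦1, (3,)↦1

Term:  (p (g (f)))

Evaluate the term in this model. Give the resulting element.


  f = 1
  (g (f)) = g(1,) = 0
  (p (g (f))) = p(0,) = 1

value = 1


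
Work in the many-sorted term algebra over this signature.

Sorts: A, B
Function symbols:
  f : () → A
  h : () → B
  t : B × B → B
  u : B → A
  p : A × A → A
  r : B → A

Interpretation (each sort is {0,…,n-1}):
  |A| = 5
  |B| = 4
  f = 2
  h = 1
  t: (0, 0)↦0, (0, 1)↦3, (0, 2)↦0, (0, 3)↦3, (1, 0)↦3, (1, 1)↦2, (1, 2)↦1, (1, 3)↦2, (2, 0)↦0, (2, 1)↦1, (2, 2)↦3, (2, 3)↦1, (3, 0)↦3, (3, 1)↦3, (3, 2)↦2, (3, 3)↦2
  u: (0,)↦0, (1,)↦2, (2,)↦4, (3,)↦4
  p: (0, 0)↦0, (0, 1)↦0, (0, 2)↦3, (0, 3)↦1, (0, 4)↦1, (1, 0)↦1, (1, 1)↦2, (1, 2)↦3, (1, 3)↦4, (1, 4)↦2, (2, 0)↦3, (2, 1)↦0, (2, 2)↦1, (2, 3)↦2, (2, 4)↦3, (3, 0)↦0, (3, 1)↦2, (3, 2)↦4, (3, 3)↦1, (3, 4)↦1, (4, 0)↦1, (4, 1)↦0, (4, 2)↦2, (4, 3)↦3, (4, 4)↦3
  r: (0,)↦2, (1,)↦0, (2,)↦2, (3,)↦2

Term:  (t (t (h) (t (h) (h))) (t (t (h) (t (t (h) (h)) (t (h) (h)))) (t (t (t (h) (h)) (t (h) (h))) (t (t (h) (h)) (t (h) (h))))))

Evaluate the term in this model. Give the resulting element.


  h = 1
  h = 1
  h = 1
  (t (h) (h)) = t(1, 1) = 2
  (t (h) (t (h) (h))) = t(1, 2) = 1
  h = 1
  h = 1
  h = 1
  (t (h) (h)) = t(1, 1) = 2
  h = 1
  h = 1
  (t (h) (h)) = t(1, 1) = 2
  (t (t (h) (h)) (t (h) (h))) = t(2, 2) = 3
  (t (h) (t (t (h) (h)) (t (h) (h)))) = t(1, 3) = 2
  h = 1
  h = 1
  (t (h) (h)) = t(1, 1) = 2
  h = 1
  h = 1
  (t (h) (h)) = t(1, 1) = 2
  (t (t (h) (h)) (t (h) (h))) = t(2, 2) = 3
  h = 1
  h = 1
  (t (h) (h)) = t(1, 1) = 2
  h = 1
  h = 1
  (t (h) (h)) = t(1, 1) = 2
  (t (t (h) (h)) (t (h) (h))) = t(2, 2) = 3
  (t (t (t (h) (h)) (t (h) (h))) (t (t (h) (h)) (t (h) (h)))) = t(3, 3) = 2
  (t (t (h) (t (t (h) (h)) (t (h) (h)))) (t (t (t (h) (h)) (t (h) (h))) (t (t (h) (h)) (t (h) (h))))) = t(2, 2) = 3
  (t (t (h) (t (h) (h))) (t (t (h) (t (t (h) (h)) (t (h) (h)))) (t (t (t (h) (h)) (t (h) (h))) (t (t (h) (h)) (t (h) (h)))))) = t(1, 3) = 2

value = 2


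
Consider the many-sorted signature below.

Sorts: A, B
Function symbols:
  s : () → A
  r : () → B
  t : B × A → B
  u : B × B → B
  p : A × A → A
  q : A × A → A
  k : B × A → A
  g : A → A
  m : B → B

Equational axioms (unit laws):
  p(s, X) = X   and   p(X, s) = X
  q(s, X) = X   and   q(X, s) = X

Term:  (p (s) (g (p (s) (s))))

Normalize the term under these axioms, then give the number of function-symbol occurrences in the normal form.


size = 2

1. (p (s) (g (p (s) (s))))  →  (g (p (s) (s)))
2. (g (p (s) (s)))  →  (g (s))
normal form: (g (s))


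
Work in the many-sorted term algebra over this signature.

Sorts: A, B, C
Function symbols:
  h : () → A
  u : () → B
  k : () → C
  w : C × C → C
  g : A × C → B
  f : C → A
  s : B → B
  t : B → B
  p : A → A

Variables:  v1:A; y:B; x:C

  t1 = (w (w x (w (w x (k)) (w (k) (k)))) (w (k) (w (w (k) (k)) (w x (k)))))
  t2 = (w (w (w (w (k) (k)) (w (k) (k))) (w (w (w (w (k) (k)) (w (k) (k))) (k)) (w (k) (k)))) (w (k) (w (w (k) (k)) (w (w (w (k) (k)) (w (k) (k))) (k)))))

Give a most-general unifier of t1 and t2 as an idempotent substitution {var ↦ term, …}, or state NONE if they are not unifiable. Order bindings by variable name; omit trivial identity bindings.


{x ↦ (w (w (k) (k)) (w (k) (k)))}


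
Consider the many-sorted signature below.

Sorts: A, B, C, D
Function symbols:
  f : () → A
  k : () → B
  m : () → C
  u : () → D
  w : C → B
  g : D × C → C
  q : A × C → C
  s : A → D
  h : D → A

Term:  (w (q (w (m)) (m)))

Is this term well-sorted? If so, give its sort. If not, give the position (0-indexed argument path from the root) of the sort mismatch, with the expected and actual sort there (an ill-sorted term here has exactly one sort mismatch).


ill-sorted at position [0, 0]: expected A, got B

      (m) : C
    (w (m)) : B
    (m) : C
  (q (w (m)) (m)) : ✗ arg 0 at [0, 0] has sort B, expected A


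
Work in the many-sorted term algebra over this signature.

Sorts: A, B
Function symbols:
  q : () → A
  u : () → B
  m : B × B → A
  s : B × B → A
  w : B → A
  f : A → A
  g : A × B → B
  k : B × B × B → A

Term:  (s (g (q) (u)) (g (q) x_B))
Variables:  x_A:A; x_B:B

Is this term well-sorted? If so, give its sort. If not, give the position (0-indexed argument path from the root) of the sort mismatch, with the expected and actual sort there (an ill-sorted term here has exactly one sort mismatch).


well-sorted; sort = A

    (q) : A
    (u) : B
  (g (q) (u)) : B
    (q) : A
    x_B : B
  (g (q) x_B) : B
(s (g (q) (u)) (g (q) x_B)) : A


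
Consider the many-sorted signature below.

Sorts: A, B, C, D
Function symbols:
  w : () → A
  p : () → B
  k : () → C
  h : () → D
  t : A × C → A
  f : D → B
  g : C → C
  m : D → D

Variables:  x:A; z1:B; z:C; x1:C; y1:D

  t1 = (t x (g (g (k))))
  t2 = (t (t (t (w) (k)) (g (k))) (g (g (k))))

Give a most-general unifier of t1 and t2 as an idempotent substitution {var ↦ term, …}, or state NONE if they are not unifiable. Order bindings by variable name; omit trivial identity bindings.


{x ↦ (t (t (w) (k)) (g (k)))}


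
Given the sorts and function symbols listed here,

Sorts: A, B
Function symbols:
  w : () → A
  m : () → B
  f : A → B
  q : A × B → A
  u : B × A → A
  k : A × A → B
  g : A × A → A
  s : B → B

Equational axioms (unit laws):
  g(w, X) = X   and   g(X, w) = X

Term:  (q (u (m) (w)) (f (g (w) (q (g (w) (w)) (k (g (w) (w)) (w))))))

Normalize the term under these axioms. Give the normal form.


1. (q (u (m) (w)) (f (g (w) (q (g (w) (w)) (k (g (w) (w)) (w))))))  →  (q (u (m) (w)) (f (q (g (w) (w)) (k (g (w) (w)) (w)))))
2. (q (u (m) (w)) (f (q (g (w) (w)) (k (g (w) (w)) (w)))))  →  (q (u (m) (w)) (f (q (w) (k (g (w) (w)) (w)))))
3. (q (u (m) (w)) (f (q (w) (k (g (w) (w)) (w)))))  →  (q (u (m) (w)) (f (q (w) (k (w) (w)))))

normal form = (q (u (m) (w)) (f (q (w) (k (w) (w)))))


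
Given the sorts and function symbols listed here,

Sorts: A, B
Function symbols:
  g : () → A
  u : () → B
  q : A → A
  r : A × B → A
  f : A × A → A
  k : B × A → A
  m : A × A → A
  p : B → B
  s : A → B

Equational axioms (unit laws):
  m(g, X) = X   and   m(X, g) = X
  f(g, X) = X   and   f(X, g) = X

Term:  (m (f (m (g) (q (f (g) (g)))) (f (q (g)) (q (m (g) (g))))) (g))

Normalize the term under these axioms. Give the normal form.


normal form = (f (q (g)) (f (q (g)) (q (g))))

1. (m (f (m (g) (q (f (g) (g)))) (f (q (g)) (q (m (g) (g))))) (g))  →  (f (m (g) (q (f (g) (g)))) (f (q (g)) (q (m (g) (g)))))
2. (f (m (g) (q (f (g) (g)))) (f (q (g)) (q (m (g) (g)))))  →  (f (q (f (g) (g))) (f (q (g)) (q (m (g) (g)))))
3. (f (q (f (g) (g))) (f (q (g)) (q (m (g) (g)))))  →  (f (q (g)) (f (q (g)) (q (m (g) (g)))))
4. (f (q (g)) (f (q (g)) (q (m (g) (g)))))  →  (f (q (g)) (f (q (g)) (q (g))))


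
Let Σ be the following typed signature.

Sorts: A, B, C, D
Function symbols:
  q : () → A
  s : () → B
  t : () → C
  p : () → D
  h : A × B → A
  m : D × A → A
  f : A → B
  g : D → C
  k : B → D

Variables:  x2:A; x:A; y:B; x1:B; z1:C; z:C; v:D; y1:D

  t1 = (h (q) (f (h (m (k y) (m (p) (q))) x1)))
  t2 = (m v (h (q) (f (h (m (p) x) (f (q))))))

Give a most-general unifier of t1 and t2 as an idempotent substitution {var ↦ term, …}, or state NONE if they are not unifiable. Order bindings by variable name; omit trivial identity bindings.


head clash or occurs-check failure — not unifiable

NONE (not unifiable)


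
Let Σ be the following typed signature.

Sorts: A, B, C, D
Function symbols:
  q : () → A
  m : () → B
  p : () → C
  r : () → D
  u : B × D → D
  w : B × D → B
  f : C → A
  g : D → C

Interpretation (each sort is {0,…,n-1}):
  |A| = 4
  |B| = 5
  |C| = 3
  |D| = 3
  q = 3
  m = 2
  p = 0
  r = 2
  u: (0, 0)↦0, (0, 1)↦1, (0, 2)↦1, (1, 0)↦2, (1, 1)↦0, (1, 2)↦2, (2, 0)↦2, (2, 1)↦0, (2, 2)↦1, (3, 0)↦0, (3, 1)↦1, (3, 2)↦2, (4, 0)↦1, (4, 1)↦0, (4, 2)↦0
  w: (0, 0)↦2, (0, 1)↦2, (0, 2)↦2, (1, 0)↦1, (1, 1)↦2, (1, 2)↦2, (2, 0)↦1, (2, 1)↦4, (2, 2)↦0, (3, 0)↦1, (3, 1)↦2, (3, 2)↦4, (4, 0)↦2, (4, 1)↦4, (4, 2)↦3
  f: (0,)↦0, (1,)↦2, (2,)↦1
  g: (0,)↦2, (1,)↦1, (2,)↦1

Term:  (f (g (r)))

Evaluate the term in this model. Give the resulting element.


  r = 2
  (g (r)) = g(2,) = 1
  (f (g (r))) = f(1,) = 2

value = 2


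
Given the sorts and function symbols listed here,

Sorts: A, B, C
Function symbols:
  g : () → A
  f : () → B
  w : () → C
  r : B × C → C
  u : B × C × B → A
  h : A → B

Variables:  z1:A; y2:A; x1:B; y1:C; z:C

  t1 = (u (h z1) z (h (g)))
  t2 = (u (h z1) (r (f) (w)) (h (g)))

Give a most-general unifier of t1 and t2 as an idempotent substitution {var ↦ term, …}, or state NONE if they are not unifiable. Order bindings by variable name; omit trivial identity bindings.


{z ↦ (r (f) (w))}


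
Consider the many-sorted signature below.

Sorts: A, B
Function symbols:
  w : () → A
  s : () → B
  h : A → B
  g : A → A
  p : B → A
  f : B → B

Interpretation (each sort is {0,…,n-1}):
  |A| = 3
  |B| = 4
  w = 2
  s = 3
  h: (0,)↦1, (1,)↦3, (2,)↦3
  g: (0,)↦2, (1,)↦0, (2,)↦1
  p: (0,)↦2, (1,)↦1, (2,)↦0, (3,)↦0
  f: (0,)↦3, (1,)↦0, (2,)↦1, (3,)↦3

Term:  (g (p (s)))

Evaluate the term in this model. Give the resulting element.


  s = 3
  (p (s)) = p(3,) = 0
  (g (p (s))) = g(0,) = 2

value = 2


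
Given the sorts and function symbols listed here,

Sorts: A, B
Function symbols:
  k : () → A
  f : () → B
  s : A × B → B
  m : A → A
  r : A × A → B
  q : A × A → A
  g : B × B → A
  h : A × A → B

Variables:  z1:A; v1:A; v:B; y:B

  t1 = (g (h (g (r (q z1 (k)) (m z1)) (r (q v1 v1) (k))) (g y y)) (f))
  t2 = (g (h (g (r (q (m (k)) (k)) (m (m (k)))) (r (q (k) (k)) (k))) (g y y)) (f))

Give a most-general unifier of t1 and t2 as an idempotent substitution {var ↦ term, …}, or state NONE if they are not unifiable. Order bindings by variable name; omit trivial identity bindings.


{v1 ↦ (k), z1 ↦ (m (k))}


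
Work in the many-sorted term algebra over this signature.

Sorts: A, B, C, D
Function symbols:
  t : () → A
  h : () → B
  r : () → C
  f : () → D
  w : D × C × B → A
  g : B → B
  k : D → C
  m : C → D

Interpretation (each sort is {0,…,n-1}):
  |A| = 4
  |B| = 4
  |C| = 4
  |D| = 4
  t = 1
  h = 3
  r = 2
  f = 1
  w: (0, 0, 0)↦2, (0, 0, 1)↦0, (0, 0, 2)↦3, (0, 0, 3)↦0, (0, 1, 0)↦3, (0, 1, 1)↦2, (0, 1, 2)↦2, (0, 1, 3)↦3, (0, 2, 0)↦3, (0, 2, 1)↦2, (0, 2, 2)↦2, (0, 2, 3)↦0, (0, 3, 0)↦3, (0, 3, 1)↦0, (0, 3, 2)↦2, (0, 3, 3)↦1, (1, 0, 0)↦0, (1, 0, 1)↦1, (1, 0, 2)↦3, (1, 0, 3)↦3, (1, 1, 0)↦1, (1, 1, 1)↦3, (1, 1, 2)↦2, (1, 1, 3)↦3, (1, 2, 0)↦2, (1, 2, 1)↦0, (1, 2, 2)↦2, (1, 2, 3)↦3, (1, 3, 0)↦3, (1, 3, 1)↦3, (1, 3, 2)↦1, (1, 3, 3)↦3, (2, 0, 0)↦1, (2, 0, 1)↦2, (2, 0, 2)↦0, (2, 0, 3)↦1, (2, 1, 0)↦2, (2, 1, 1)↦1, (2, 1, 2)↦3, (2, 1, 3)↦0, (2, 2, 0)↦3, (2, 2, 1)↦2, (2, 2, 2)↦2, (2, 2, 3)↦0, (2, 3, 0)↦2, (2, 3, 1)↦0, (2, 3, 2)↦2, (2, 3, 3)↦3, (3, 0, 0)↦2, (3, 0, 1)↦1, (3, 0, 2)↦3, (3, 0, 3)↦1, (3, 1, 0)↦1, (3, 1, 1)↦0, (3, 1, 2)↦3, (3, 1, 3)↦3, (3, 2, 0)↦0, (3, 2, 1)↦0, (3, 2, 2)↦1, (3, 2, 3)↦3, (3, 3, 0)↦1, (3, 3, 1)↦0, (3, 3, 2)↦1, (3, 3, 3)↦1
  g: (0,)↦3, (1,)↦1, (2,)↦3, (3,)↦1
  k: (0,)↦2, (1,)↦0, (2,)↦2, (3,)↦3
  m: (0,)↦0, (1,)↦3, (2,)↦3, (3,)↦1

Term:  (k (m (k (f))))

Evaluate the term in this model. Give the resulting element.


value = 2

  f = 1
  (k (f)) = k(1,) = 0
  (m (k (f))) = m(0,) = 0
  (k (m (k (f)))) = k(0,) = 2


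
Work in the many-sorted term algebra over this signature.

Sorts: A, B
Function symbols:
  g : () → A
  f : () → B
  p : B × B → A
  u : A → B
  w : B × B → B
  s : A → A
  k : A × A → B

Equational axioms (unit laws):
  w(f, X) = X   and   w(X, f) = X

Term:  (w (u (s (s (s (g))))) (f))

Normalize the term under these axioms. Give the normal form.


normal form = (u (s (s (s (g)))))

1. (w (u (s (s (s (g))))) (f))  →  (u (s (s (s (g)))))


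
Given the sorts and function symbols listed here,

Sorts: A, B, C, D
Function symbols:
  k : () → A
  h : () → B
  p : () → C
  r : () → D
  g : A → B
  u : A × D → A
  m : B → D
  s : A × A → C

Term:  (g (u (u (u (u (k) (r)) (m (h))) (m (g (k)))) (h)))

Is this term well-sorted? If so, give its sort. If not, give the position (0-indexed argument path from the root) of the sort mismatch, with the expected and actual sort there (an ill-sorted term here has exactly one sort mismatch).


ill-sorted at position [0, 1]: expected D, got B

          (k) : A
          (r) : D
        (u (k) (r)) : A
          (h) : B
        (m (h)) : D
      (u (u (k) (r)) (m (h))) : A
          (k) : A
        (g (k)) : B
      (m (g (k))) : D
    (u (u (u (k) (r)) (m (h))) (m (g (k)))) : A
    (h) : B
  (u (u (u (u (k) (r)) (m (h))) (m (g (k)))) (h)) : ✗ arg 1 at [0, 1] has sort B, expected D


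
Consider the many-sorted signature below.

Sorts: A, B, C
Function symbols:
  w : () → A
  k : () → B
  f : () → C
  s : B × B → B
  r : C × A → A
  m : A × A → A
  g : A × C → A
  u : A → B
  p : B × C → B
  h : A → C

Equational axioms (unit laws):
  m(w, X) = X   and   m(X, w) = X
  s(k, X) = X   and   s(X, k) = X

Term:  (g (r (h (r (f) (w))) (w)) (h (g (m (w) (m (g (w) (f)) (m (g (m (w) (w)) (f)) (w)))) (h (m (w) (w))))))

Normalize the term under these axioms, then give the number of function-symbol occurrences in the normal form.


size = 18

1. (g (r (h (r (f) (w))) (w)) (h (g (m (w) (m (g (w) (f)) (m (g (m (w) (w)) (f)) (w)))) (h (m (w) (w))))))  →  (g (r (h (r (f) (w))) (w)) (h (g (m (g (w) (f)) (m (g (m (w) (w)) (f)) (w))) (h (m (w) (w))))))
2. (g (r (h (r (f) (w))) (w)) (h (g (m (g (w) (f)) (m (g (m (w) (w)) (f)) (w))) (h (m (w) (w))))))  →  (g (r (h (r (f) (w))) (w)) (h (g (m (g (w) (f)) (g (m (w) (w)) (f))) (h (m (w) (w))))))
3. (g (r (h (r (f) (w))) (w)) (h (g (m (g (w) (f)) (g (m (w) (w)) (f))) (h (m (w) (w))))))  →  (g (r (h (r (f) (w))) (w)) (h (g (m (g (w) (f)) (g (w) (f))) (h (m (w) (w))))))
4. (g (r (h (r (f) (w))) (w)) (h (g (m (g (w) (f)) (g (w) (f))) (h (m (w) (w))))))  →  (g (r (h (r (f) (w))) (w)) (h (g (m (g (w) (f)) (g (w) (f))) (h (w)))))
normal form: (g (r (h (r (f) (w))) (w)) (h (g (m (g (w) (f)) (g (w) (f))) (h (w)))))


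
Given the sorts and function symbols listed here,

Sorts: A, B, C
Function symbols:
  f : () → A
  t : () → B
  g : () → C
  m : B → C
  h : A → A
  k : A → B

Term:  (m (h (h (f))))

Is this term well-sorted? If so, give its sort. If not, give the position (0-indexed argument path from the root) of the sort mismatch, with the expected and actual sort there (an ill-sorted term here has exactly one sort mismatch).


ill-sorted at position [0]: expected B, got A

      (f) : A
    (h (f)) : A
  (h (h (f))) : A
(m (h (h (f)))) : ✗ arg 0 at [0] has sort A, expected B


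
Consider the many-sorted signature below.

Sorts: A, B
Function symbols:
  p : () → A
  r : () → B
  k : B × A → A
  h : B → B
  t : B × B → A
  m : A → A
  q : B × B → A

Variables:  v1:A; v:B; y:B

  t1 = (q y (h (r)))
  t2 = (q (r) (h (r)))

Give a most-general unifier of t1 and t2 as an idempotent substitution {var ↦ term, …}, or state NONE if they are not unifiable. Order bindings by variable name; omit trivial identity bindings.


{y ↦ (r)}


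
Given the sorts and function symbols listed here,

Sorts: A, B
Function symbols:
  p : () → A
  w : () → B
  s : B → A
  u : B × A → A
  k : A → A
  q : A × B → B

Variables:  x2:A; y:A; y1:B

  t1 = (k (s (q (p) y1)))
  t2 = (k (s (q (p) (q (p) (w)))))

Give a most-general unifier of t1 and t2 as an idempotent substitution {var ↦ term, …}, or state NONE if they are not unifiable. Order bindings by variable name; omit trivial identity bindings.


{y1 ↦ (q (p) (w))}


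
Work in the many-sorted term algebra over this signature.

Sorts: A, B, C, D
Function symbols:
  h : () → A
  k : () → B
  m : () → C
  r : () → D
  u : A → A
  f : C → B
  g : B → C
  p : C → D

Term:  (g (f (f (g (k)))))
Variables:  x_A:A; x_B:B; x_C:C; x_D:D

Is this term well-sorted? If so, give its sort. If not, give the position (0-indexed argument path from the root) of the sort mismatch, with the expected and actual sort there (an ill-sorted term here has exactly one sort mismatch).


        (k) : B
      (g (k)) : C
    (f (g (k))) : B
  (f (f (g (k)))) : ✗ arg 0 at [0, 0] has sort B, expected C

ill-sorted at position [0, 0]: expected C, got B


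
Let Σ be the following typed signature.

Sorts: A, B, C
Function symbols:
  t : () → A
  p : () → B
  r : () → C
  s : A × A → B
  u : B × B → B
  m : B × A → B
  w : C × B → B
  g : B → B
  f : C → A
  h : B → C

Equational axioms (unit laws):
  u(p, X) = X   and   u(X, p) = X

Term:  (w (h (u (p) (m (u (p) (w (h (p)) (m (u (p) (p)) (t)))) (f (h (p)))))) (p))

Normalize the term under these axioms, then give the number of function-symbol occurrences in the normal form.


size = 13

1. (w (h (u (p) (m (u (p) (w (h (p)) (m (u (p) (p)) (t)))) (f (h (p)))))) (p))  →  (w (h (m (u (p) (w (h (p)) (m (u (p) (p)) (t)))) (f (h (p))))) (p))
2. (w (h (m (u (p) (w (h (p)) (m (u (p) (p)) (t)))) (f (h (p))))) (p))  →  (w (h (m (w (h (p)) (m (u (p) (p)) (t))) (f (h (p))))) (p))
3. (w (h (m (w (h (p)) (m (u (p) (p)) (t))) (f (h (p))))) (p))  →  (w (h (m (w (h (p)) (m (p) (t))) (f (h (p))))) (p))
normal form: (w (h (m (w (h (p)) (m (p) (t))) (f (h (p))))) (p))


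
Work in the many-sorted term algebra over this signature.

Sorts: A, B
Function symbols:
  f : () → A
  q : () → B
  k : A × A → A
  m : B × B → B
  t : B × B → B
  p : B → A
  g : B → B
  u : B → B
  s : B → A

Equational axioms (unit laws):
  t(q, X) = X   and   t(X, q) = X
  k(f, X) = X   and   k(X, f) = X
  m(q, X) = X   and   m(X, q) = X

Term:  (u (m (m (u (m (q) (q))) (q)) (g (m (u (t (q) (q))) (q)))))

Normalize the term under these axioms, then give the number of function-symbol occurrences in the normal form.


size = 7

1. (u (m (m (u (m (q) (q))) (q)) (g (m (u (t (q) (q))) (q)))))  →  (u (m (u (m (q) (q))) (g (m (u (t (q) (q))) (q)))))
2. (u (m (u (m (q) (q))) (g (m (u (t (q) (q))) (q)))))  →  (u (m (u (q)) (g (m (u (t (q) (q))) (q)))))
3. (u (m (u (q)) (g (m (u (t (q) (q))) (q)))))  →  (u (m (u (q)) (g (u (t (q) (q))))))
4. (u (m (u (q)) (g (u (t (q) (q))))))  →  (u (m (u (q)) (g (u (q)))))
normal form: (u (m (u (q)) (g (u (q)))))


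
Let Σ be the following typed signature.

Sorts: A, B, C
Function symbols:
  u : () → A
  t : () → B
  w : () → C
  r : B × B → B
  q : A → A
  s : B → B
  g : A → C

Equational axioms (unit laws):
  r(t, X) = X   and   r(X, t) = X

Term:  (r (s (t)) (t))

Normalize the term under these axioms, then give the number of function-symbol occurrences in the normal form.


size = 2

1. (r (s (t)) (t))  →  (s (t))
normal form: (s (t))


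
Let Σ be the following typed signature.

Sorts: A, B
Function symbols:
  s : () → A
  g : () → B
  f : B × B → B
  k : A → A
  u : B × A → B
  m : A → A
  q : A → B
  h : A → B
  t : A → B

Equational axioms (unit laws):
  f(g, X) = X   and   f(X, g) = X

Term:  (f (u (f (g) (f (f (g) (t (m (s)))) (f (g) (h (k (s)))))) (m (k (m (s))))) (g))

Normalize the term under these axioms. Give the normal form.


normal form = (u (f (t (m (s))) (h (k (s)))) (m (k (m (s)))))

1. (f (u (f (g) (f (f (g) (t (m (s)))) (f (g) (h (k (s)))))) (m (k (m (s))))) (g))  →  (u (f (g) (f (f (g) (t (m (s)))) (f (g) (h (k (s)))))) (m (k (m (s)))))
2. (u (f (g) (f (f (g) (t (m (s)))) (f (g) (h (k (s)))))) (m (k (m (s)))))  →  (u (f (f (g) (t (m (s)))) (f (g) (h (k (s))))) (m (k (m (s)))))
3. (u (f (f (g) (t (m (s)))) (f (g) (h (k (s))))) (m (k (m (s)))))  →  (u (f (t (m (s))) (f (g) (h (k (s))))) (m (k (m (s)))))
4. (u (f (t (m (s))) (f (g) (h (k (s))))) (m (k (m (s)))))  →  (u (f (t (m (s))) (h (k (s)))) (m (k (m (s)))))


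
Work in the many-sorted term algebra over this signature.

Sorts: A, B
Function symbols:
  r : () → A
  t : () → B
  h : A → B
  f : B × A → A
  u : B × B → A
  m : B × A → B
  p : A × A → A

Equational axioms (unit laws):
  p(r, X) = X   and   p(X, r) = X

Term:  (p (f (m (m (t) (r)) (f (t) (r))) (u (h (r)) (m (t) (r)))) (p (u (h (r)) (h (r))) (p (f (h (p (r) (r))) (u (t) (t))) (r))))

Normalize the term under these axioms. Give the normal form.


1. (p (f (m (m (t) (r)) (f (t) (r))) (u (h (r)) (m (t) (r)))) (p (u (h (r)) (h (r))) (p (f (h (p (r) (r))) (u (t) (t))) (r))))  →  (p (f (m (m (t) (r)) (f (t) (r))) (u (h (r)) (m (t) (r)))) (p (u (h (r)) (h (r))) (f (h (p (r) (r))) (u (t) (t)))))
2. (p (f (m (m (t) (r)) (f (t) (r))) (u (h (r)) (m (t) (r)))) (p (u (h (r)) (h (r))) (f (h (p (r) (r))) (u (t) (t)))))  →  (p (f (m (m (t) (r)) (f (t) (r))) (u (h (r)) (m (t) (r)))) (p (u (h (r)) (h (r))) (f (h (r)) (u (t) (t)))))

normal form = (p (f (m (m (t) (r)) (f (t) (r))) (u (h (r)) (m (t) (r)))) (p (u (h (r)) (h (r))) (f (h (r)) (u (t) (t)))))
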